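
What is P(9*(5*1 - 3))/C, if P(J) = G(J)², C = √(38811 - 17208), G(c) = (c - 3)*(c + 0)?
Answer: 24300*√21603/7201 ≈ 495.99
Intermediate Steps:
G(c) = c*(-3 + c) (G(c) = (-3 + c)*c = c*(-3 + c))
C = √21603 ≈ 146.98
P(J) = J²*(-3 + J)² (P(J) = (J*(-3 + J))² = J²*(-3 + J)²)
P(9*(5*1 - 3))/C = ((9*(5*1 - 3))²*(-3 + 9*(5*1 - 3))²)/(√21603) = ((9*(5 - 3))²*(-3 + 9*(5 - 3))²)*(√21603/21603) = ((9*2)²*(-3 + 9*2)²)*(√21603/21603) = (18²*(-3 + 18)²)*(√21603/21603) = (324*15²)*(√21603/21603) = (324*225)*(√21603/21603) = 72900*(√21603/21603) = 24300*√21603/7201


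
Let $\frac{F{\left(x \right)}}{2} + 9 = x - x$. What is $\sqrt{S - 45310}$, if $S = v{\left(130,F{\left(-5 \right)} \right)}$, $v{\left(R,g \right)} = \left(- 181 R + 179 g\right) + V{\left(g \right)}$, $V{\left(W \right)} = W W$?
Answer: $i \sqrt{71738} \approx 267.84 i$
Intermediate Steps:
$V{\left(W \right)} = W^{2}$
$F{\left(x \right)} = -18$ ($F{\left(x \right)} = -18 + 2 \left(x - x\right) = -18 + 2 \cdot 0 = -18 + 0 = -18$)
$v{\left(R,g \right)} = g^{2} - 181 R + 179 g$ ($v{\left(R,g \right)} = \left(- 181 R + 179 g\right) + g^{2} = g^{2} - 181 R + 179 g$)
$S = -26428$ ($S = \left(-18\right)^{2} - 23530 + 179 \left(-18\right) = 324 - 23530 - 3222 = -26428$)
$\sqrt{S - 45310} = \sqrt{-26428 - 45310} = \sqrt{-71738} = i \sqrt{71738}$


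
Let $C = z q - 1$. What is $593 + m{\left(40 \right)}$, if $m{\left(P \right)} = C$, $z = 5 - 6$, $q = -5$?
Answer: $597$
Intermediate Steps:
$z = -1$ ($z = 5 - 6 = -1$)
$C = 4$ ($C = \left(-1\right) \left(-5\right) - 1 = 5 - 1 = 4$)
$m{\left(P \right)} = 4$
$593 + m{\left(40 \right)} = 593 + 4 = 597$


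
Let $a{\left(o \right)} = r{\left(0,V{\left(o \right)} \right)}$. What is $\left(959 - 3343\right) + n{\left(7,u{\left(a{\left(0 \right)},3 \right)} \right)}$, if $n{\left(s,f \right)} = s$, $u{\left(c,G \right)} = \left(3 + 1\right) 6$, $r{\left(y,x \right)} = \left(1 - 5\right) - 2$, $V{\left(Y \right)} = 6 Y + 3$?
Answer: $-2377$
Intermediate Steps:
$V{\left(Y \right)} = 3 + 6 Y$
$r{\left(y,x \right)} = -6$ ($r{\left(y,x \right)} = -4 - 2 = -6$)
$a{\left(o \right)} = -6$
$u{\left(c,G \right)} = 24$ ($u{\left(c,G \right)} = 4 \cdot 6 = 24$)
$\left(959 - 3343\right) + n{\left(7,u{\left(a{\left(0 \right)},3 \right)} \right)} = \left(959 - 3343\right) + 7 = -2384 + 7 = -2377$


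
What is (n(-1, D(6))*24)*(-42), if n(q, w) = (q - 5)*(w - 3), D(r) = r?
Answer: 18144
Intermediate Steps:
n(q, w) = (-5 + q)*(-3 + w)
(n(-1, D(6))*24)*(-42) = ((15 - 5*6 - 3*(-1) - 1*6)*24)*(-42) = ((15 - 30 + 3 - 6)*24)*(-42) = -18*24*(-42) = -432*(-42) = 18144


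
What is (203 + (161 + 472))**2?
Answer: 698896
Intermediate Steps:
(203 + (161 + 472))**2 = (203 + 633)**2 = 836**2 = 698896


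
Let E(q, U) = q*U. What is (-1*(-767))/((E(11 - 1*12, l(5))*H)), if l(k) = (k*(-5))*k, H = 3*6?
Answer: 767/2250 ≈ 0.34089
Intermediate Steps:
H = 18
l(k) = -5*k**2 (l(k) = (-5*k)*k = -5*k**2)
E(q, U) = U*q
(-1*(-767))/((E(11 - 1*12, l(5))*H)) = (-1*(-767))/((((-5*5**2)*(11 - 1*12))*18)) = 767/((((-5*25)*(11 - 12))*18)) = 767/((-125*(-1)*18)) = 767/((125*18)) = 767/2250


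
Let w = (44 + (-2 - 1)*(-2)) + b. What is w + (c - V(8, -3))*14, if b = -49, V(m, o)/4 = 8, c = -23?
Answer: -769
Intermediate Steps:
V(m, o) = 32 (V(m, o) = 4*8 = 32)
w = 1 (w = (44 + (-2 - 1)*(-2)) - 49 = (44 - 3*(-2)) - 49 = (44 + 6) - 49 = 50 - 49 = 1)
w + (c - V(8, -3))*14 = 1 + (-23 - 1*32)*14 = 1 + (-23 - 32)*14 = 1 - 55*14 = 1 - 770 = -769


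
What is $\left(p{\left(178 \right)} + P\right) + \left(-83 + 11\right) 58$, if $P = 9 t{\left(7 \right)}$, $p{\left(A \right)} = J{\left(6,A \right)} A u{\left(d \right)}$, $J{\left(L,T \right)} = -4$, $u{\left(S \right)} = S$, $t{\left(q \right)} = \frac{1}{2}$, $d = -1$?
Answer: $- \frac{6919}{2} \approx -3459.5$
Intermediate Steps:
$t{\left(q \right)} = \frac{1}{2}$
$p{\left(A \right)} = 4 A$ ($p{\left(A \right)} = - 4 A \left(-1\right) = 4 A$)
$P = \frac{9}{2}$ ($P = 9 \cdot \frac{1}{2} = \frac{9}{2} \approx 4.5$)
$\left(p{\left(178 \right)} + P\right) + \left(-83 + 11\right) 58 = \left(4 \cdot 178 + \frac{9}{2}\right) + \left(-83 + 11\right) 58 = \left(712 + \frac{9}{2}\right) - 4176 = \frac{1433}{2} - 4176 = - \frac{6919}{2}$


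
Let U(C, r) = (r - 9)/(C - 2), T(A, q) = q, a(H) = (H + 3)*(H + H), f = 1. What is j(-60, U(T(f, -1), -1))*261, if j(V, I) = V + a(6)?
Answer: 12528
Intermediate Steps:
a(H) = 2*H*(3 + H) (a(H) = (3 + H)*(2*H) = 2*H*(3 + H))
U(C, r) = (-9 + r)/(-2 + C)
j(V, I) = 108 + V (j(V, I) = V + 2*6*(3 + 6) = V + 2*6*9 = V + 108 = 108 + V)
j(-60, U(T(f, -1), -1))*261 = (108 - 60)*261 = 48*261 = 12528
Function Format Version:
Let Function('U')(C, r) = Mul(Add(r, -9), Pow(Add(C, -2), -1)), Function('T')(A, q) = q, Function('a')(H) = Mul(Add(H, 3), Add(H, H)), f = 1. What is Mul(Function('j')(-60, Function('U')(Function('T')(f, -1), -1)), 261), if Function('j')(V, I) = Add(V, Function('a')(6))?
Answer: 12528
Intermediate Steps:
Function('a')(H) = Mul(2, H, Add(3, H)) (Function('a')(H) = Mul(Add(3, H), Mul(2, H)) = Mul(2, H, Add(3, H)))
Function('U')(C, r) = Mul(Pow(Add(-2, C), -1), Add(-9, r)) (Function('U')(C, r) = Mul(Add(-9, r), Pow(Add(-2, C), -1)) = Mul(Pow(Add(-2, C), -1), Add(-9, r)))
Function('j')(V, I) = Add(108, V) (Function('j')(V, I) = Add(V, Mul(2, 6, Add(3, 6))) = Add(V, Mul(2, 6, 9)) = Add(V, 108) = Add(108, V))
Mul(Function('j')(-60, Function('U')(Function('T')(f, -1), -1)), 261) = Mul(Add(108, -60), 261) = Mul(48, 261) = 12528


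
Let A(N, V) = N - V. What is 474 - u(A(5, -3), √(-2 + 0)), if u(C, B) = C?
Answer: 466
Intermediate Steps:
474 - u(A(5, -3), √(-2 + 0)) = 474 - (5 - 1*(-3)) = 474 - (5 + 3) = 474 - 1*8 = 474 - 8 = 466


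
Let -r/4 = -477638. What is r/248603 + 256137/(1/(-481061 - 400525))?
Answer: -56136246228374494/248603 ≈ -2.2581e+11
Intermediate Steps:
r = 1910552 (r = -4*(-477638) = 1910552)
r/248603 + 256137/(1/(-481061 - 400525)) = 1910552/248603 + 256137/(1/(-481061 - 400525)) = 1910552*(1/248603) + 256137/(1/(-881586)) = 1910552/248603 + 256137/(-1/881586) = 1910552/248603 + 256137*(-881586) = 1910552/248603 - 225806793282 = -56136246228374494/248603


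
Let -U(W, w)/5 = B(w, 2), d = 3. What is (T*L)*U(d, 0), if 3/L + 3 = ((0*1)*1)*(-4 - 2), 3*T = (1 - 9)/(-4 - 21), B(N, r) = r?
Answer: 16/15 ≈ 1.0667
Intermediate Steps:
U(W, w) = -10 (U(W, w) = -5*2 = -10)
T = 8/75 (T = ((1 - 9)/(-4 - 21))/3 = (-8/(-25))/3 = (-8*(-1/25))/3 = (1/3)*(8/25) = 8/75 ≈ 0.10667)
L = -1 (L = 3/(-3 + ((0*1)*1)*(-4 - 2)) = 3/(-3 + (0*1)*(-6)) = 3/(-3 + 0*(-6)) = 3/(-3 + 0) = 3/(-3) = 3*(-1/3) = -1)
(T*L)*U(d, 0) = ((8/75)*(-1))*(-10) = -8/75*(-10) = 16/15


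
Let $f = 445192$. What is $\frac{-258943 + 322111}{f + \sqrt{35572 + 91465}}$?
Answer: $\frac{4017412608}{28313684261} - \frac{9024 \sqrt{127037}}{28313684261} \approx 0.14178$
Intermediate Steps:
$\frac{-258943 + 322111}{f + \sqrt{35572 + 91465}} = \frac{-258943 + 322111}{445192 + \sqrt{35572 + 91465}} = \frac{63168}{445192 + \sqrt{127037}}$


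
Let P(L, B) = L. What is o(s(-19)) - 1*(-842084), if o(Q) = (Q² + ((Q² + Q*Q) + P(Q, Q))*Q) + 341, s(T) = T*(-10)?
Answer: 14632625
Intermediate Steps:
s(T) = -10*T
o(Q) = 341 + Q² + Q*(Q + 2*Q²) (o(Q) = (Q² + ((Q² + Q*Q) + Q)*Q) + 341 = (Q² + ((Q² + Q²) + Q)*Q) + 341 = (Q² + (2*Q² + Q)*Q) + 341 = (Q² + (Q + 2*Q²)*Q) + 341 = (Q² + Q*(Q + 2*Q²)) + 341 = 341 + Q² + Q*(Q + 2*Q²))
o(s(-19)) - 1*(-842084) = (341 + 2*(-10*(-19))² + 2*(-10*(-19))³) - 1*(-842084) = (341 + 2*190² + 2*190³) + 842084 = (341 + 2*36100 + 2*6859000) + 842084 = (341 + 72200 + 13718000) + 842084 = 13790541 + 842084 = 14632625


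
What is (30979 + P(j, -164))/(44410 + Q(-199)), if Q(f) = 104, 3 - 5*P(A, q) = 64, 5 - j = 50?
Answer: 77417/111285 ≈ 0.69566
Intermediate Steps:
j = -45 (j = 5 - 1*50 = 5 - 50 = -45)
P(A, q) = -61/5 (P(A, q) = ⅗ - ⅕*64 = ⅗ - 64/5 = -61/5)
(30979 + P(j, -164))/(44410 + Q(-199)) = (30979 - 61/5)/(44410 + 104) = (154834/5)/44514 = (154834/5)*(1/44514) = 77417/111285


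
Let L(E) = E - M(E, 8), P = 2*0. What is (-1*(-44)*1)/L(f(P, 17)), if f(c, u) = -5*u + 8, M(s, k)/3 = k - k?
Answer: -4/7 ≈ -0.57143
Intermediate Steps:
M(s, k) = 0 (M(s, k) = 3*(k - k) = 3*0 = 0)
P = 0
f(c, u) = 8 - 5*u
L(E) = E (L(E) = E - 1*0 = E + 0 = E)
(-1*(-44)*1)/L(f(P, 17)) = (-1*(-44)*1)/(8 - 5*17) = (44*1)/(8 - 85) = 44/(-77) = 44*(-1/77) = -4/7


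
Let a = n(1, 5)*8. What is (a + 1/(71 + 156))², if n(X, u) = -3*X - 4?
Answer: 161569521/51529 ≈ 3135.5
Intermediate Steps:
n(X, u) = -4 - 3*X
a = -56 (a = (-4 - 3*1)*8 = (-4 - 3)*8 = -7*8 = -56)
(a + 1/(71 + 156))² = (-56 + 1/(71 + 156))² = (-56 + 1/227)² = (-12711/227)² = 161569521/51529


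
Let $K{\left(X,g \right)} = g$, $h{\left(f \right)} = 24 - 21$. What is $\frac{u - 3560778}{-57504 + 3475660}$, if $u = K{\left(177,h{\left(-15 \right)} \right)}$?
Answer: $- \frac{3560775}{3418156} \approx -1.0417$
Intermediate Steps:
$h{\left(f \right)} = 3$
$u = 3$
$\frac{u - 3560778}{-57504 + 3475660} = \frac{3 - 3560778}{-57504 + 3475660} = \frac{3 - 3560778}{3418156} = \left(3 - 3560778\right) \frac{1}{3418156} = \left(-3560775\right) \frac{1}{3418156} = - \frac{3560775}{3418156}$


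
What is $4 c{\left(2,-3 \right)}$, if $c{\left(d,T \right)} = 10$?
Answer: $40$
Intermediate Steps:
$4 c{\left(2,-3 \right)} = 4 \cdot 10 = 40$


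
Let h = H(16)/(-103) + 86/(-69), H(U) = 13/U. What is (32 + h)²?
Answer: 12223127753281/12930418944 ≈ 945.30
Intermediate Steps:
h = -142625/113712 (h = (13/16)/(-103) + 86/(-69) = (13*(1/16))*(-1/103) + 86*(-1/69) = (13/16)*(-1/103) - 86/69 = -13/1648 - 86/69 = -142625/113712 ≈ -1.2543)
(32 + h)² = (32 - 142625/113712)² = (3496159/113712)² = 12223127753281/12930418944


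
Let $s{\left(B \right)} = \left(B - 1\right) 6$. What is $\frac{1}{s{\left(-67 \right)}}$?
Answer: $- \frac{1}{408} \approx -0.002451$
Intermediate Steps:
$s{\left(B \right)} = -6 + 6 B$ ($s{\left(B \right)} = \left(-1 + B\right) 6 = -6 + 6 B$)
$\frac{1}{s{\left(-67 \right)}} = \frac{1}{-6 + 6 \left(-67\right)} = \frac{1}{-6 - 402} = \frac{1}{-408} = - \frac{1}{408}$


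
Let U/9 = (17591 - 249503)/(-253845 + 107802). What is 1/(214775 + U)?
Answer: 1803/387265093 ≈ 4.6557e-6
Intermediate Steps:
U = 25768/1803 (U = 9*((17591 - 249503)/(-253845 + 107802)) = 9*(-231912/(-146043)) = 9*(-231912*(-1/146043)) = 9*(25768/16227) = 25768/1803 ≈ 14.292)
1/(214775 + U) = 1/(214775 + 25768/1803) = 1/(387265093/1803) = 1803/387265093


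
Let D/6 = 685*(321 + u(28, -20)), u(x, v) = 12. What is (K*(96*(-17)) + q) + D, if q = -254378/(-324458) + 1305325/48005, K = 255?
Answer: 1483573345759104/1557560629 ≈ 9.5250e+5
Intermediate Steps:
D = 1368630 (D = 6*(685*(321 + 12)) = 6*(685*333) = 6*228105 = 1368630)
q = 43573455474/1557560629 (q = -254378*(-1/324458) + 1305325*(1/48005) = 127189/162229 + 261065/9601 = 43573455474/1557560629 ≈ 27.975)
(K*(96*(-17)) + q) + D = (255*(96*(-17)) + 43573455474/1557560629) + 1368630 = (255*(-1632) + 43573455474/1557560629) + 1368630 = (-416160 + 43573455474/1557560629) + 1368630 = -648150857909166/1557560629 + 1368630 = 1483573345759104/1557560629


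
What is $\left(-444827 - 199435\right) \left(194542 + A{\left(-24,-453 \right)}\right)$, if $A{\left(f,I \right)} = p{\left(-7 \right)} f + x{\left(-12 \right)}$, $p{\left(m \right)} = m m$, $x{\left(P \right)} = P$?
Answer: $-124570634748$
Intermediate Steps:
$p{\left(m \right)} = m^{2}$
$A{\left(f,I \right)} = -12 + 49 f$ ($A{\left(f,I \right)} = \left(-7\right)^{2} f - 12 = 49 f - 12 = -12 + 49 f$)
$\left(-444827 - 199435\right) \left(194542 + A{\left(-24,-453 \right)}\right) = \left(-444827 - 199435\right) \left(194542 + \left(-12 + 49 \left(-24\right)\right)\right) = - 644262 \left(194542 - 1188\right) = \left(-644262\right) 193354 = -124570634748$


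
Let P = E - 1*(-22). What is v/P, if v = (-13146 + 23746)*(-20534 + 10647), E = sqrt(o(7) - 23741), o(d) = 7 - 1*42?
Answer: -115282420/1213 + 20960440*I*sqrt(1486)/1213 ≈ -95039.0 + 6.6612e+5*I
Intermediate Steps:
o(d) = -35 (o(d) = 7 - 42 = -35)
E = 4*I*sqrt(1486) (E = sqrt(-35 - 23741) = sqrt(-23776) = 4*I*sqrt(1486) ≈ 154.19*I)
P = 22 + 4*I*sqrt(1486) (P = 4*I*sqrt(1486) - 1*(-22) = 4*I*sqrt(1486) + 22 = 22 + 4*I*sqrt(1486) ≈ 22.0 + 154.19*I)
v = -104802200 (v = 10600*(-9887) = -104802200)
v/P = -104802200/(22 + 4*I*sqrt(1486))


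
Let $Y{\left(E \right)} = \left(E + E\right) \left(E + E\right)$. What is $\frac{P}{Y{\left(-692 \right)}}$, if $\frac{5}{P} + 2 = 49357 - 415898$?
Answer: $- \frac{5}{702096988608} \approx -7.1215 \cdot 10^{-12}$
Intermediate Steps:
$Y{\left(E \right)} = 4 E^{2}$ ($Y{\left(E \right)} = 2 E 2 E = 4 E^{2}$)
$P = - \frac{5}{366543}$ ($P = \frac{5}{-2 + \left(49357 - 415898\right)} = \frac{5}{-2 - 366541} = \frac{5}{-366543} = 5 \left(- \frac{1}{366543}\right) = - \frac{5}{366543} \approx -1.3641 \cdot 10^{-5}$)
$\frac{P}{Y{\left(-692 \right)}} = - \frac{5}{366543 \cdot 4 \left(-692\right)^{2}} = - \frac{5}{366543 \cdot 4 \cdot 478864} = - \frac{5}{366543 \cdot 1915456} = \left(- \frac{5}{366543}\right) \frac{1}{1915456} = - \frac{5}{702096988608}$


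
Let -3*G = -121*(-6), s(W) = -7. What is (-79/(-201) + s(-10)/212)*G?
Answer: -1856261/21306 ≈ -87.124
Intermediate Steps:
G = -242 (G = -(-121)*(-6)/3 = -⅓*726 = -242)
(-79/(-201) + s(-10)/212)*G = (-79/(-201) - 7/212)*(-242) = (-79*(-1/201) - 7*1/212)*(-242) = (79/201 - 7/212)*(-242) = (15341/42612)*(-242) = -1856261/21306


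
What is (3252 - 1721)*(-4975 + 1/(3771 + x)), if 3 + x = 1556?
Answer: -40551442369/5324 ≈ -7.6167e+6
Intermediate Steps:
x = 1553 (x = -3 + 1556 = 1553)
(3252 - 1721)*(-4975 + 1/(3771 + x)) = (3252 - 1721)*(-4975 + 1/(3771 + 1553)) = 1531*(-4975 + 1/5324) = 1531*(-26486899/5324) = -40551442369/5324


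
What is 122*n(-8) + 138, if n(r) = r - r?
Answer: 138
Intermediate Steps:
n(r) = 0
122*n(-8) + 138 = 122*0 + 138 = 0 + 138 = 138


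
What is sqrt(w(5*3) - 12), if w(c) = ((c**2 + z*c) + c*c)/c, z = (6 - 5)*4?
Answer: sqrt(22) ≈ 4.6904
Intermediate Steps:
z = 4 (z = 1*4 = 4)
w(c) = (2*c**2 + 4*c)/c (w(c) = ((c**2 + 4*c) + c*c)/c = ((c**2 + 4*c) + c**2)/c = (2*c**2 + 4*c)/c)
sqrt(w(5*3) - 12) = sqrt((4 + 2*(5*3)) - 12) = sqrt((4 + 2*15) - 12) = sqrt((4 + 30) - 12) = sqrt(34 - 12) = sqrt(22)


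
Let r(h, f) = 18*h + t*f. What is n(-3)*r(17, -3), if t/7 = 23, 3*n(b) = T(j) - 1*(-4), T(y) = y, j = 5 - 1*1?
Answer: -472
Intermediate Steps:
j = 4 (j = 5 - 1 = 4)
n(b) = 8/3 (n(b) = (4 - 1*(-4))/3 = (4 + 4)/3 = (⅓)*8 = 8/3)
t = 161 (t = 7*23 = 161)
r(h, f) = 18*h + 161*f
n(-3)*r(17, -3) = 8*(18*17 + 161*(-3))/3 = 8*(306 - 483)/3 = (8/3)*(-177) = -472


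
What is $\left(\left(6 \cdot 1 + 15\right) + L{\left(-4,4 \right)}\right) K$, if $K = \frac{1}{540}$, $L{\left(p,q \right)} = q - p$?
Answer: $\frac{29}{540} \approx 0.053704$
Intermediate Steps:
$K = \frac{1}{540} \approx 0.0018519$
$\left(\left(6 \cdot 1 + 15\right) + L{\left(-4,4 \right)}\right) K = \left(\left(6 \cdot 1 + 15\right) + \left(4 - -4\right)\right) \frac{1}{540} = \left(\left(6 + 15\right) + \left(4 + 4\right)\right) \frac{1}{540} = \left(21 + 8\right) \frac{1}{540} = 29 \cdot \frac{1}{540} = \frac{29}{540}$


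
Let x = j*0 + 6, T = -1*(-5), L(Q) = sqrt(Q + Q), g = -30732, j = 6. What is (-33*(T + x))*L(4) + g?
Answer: -30732 - 726*sqrt(2) ≈ -31759.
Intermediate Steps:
L(Q) = sqrt(2)*sqrt(Q) (L(Q) = sqrt(2*Q) = sqrt(2)*sqrt(Q))
T = 5
x = 6 (x = 6*0 + 6 = 0 + 6 = 6)
(-33*(T + x))*L(4) + g = (-33*(5 + 6))*(sqrt(2)*sqrt(4)) - 30732 = (-33*11)*(sqrt(2)*2) - 30732 = -726*sqrt(2) - 30732 = -30732 - 726*sqrt(2)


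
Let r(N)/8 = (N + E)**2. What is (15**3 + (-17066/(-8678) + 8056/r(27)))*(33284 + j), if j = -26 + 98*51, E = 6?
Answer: 203536124899120/1575057 ≈ 1.2922e+8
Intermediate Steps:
r(N) = 8*(6 + N)**2 (r(N) = 8*(N + 6)**2 = 8*(6 + N)**2)
j = 4972 (j = -26 + 4998 = 4972)
(15**3 + (-17066/(-8678) + 8056/r(27)))*(33284 + j) = (15**3 + (-17066/(-8678) + 8056/((8*(6 + 27)**2))))*(33284 + 4972) = (3375 + (-17066*(-1/8678) + 8056/((8*33**2))))*38256 = (3375 + (8533/4339 + 8056/((8*1089))))*38256 = (3375 + (8533/4339 + 8056/8712))*38256 = (3375 + (8533/4339 + 8056*(1/8712)))*38256 = (3375 + (8533/4339 + 1007/1089))*38256 = (3375 + 13661810/4725171)*38256 = (15961113935/4725171)*38256 = 203536124899120/1575057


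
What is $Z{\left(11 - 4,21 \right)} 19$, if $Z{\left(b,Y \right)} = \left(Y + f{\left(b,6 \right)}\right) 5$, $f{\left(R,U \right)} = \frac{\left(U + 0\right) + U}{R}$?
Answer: $\frac{15105}{7} \approx 2157.9$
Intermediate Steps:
$f{\left(R,U \right)} = \frac{2 U}{R}$ ($f{\left(R,U \right)} = \frac{U + U}{R} = \frac{2 U}{R}$)
$Z{\left(b,Y \right)} = 5 Y + \frac{60}{b}$ ($Z{\left(b,Y \right)} = \left(Y + 2 \cdot 6 \frac{1}{b}\right) 5 = \left(Y + \frac{12}{b}\right) 5 = 5 Y + \frac{60}{b}$)
$Z{\left(11 - 4,21 \right)} 19 = \left(5 \cdot 21 + \frac{60}{11 - 4}\right) 19 = \left(105 + \frac{60}{7}\right) 19 = \frac{795}{7} \cdot 19 = \frac{15105}{7}$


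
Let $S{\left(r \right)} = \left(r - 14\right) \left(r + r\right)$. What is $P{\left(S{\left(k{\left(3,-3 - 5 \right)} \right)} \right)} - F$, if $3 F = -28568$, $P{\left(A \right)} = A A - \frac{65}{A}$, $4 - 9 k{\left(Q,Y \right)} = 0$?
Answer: $\frac{61942996657}{6403536} \approx 9673.3$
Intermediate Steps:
$k{\left(Q,Y \right)} = \frac{4}{9}$ ($k{\left(Q,Y \right)} = \frac{4}{9} - 0 = \frac{4}{9} + 0 = \frac{4}{9}$)
$S{\left(r \right)} = 2 r \left(-14 + r\right)$ ($S{\left(r \right)} = \left(-14 + r\right) 2 r = 2 r \left(-14 + r\right)$)
$P{\left(A \right)} = A^{2} - \frac{65}{A}$
$F = - \frac{28568}{3}$ ($F = \frac{1}{3} \left(-28568\right) = - \frac{28568}{3} \approx -9522.7$)
$P{\left(S{\left(k{\left(3,-3 - 5 \right)} \right)} \right)} - F = \frac{-65 + \left(2 \cdot \frac{4}{9} \left(-14 + \frac{4}{9}\right)\right)^{3}}{2 \cdot \frac{4}{9} \left(-14 + \frac{4}{9}\right)} - - \frac{28568}{3} = \frac{-65 + \left(2 \cdot \frac{4}{9} \left(- \frac{122}{9}\right)\right)^{3}}{2 \cdot \frac{4}{9} \left(- \frac{122}{9}\right)} + \frac{28568}{3} = \frac{-65 + \left(- \frac{976}{81}\right)^{3}}{- \frac{976}{81}} + \frac{28568}{3} = - \frac{81 \left(-65 - \frac{929714176}{531441}\right)}{976} + \frac{28568}{3} = \left(- \frac{81}{976}\right) \left(- \frac{964257841}{531441}\right) + \frac{28568}{3} = \frac{964257841}{6403536} + \frac{28568}{3} = \frac{61942996657}{6403536}$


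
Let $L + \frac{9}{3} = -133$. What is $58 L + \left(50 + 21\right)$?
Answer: $-7817$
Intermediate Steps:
$L = -136$ ($L = -3 - 133 = -136$)
$58 L + \left(50 + 21\right) = 58 \left(-136\right) + \left(50 + 21\right) = -7888 + 71 = -7817$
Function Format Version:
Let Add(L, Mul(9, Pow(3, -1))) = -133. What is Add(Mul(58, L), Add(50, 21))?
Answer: -7817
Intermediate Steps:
L = -136 (L = Add(-3, -133) = -136)
Add(Mul(58, L), Add(50, 21)) = Add(Mul(58, -136), Add(50, 21)) = Add(-7888, 71) = -7817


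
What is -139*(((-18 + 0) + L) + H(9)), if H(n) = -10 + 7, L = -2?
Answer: 3197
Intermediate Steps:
H(n) = -3
-139*(((-18 + 0) + L) + H(9)) = -139*(((-18 + 0) - 2) - 3) = -139*((-18 - 2) - 3) = -139*(-20 - 3) = -139*(-23) = 3197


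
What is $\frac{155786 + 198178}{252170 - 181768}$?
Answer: $\frac{176982}{35201} \approx 5.0278$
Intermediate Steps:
$\frac{155786 + 198178}{252170 - 181768} = \frac{353964}{70402} = 353964 \cdot \frac{1}{70402} = \frac{176982}{35201}$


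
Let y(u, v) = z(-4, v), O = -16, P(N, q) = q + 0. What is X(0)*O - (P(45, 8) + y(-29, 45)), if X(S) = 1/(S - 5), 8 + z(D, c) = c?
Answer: -209/5 ≈ -41.800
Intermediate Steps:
P(N, q) = q
z(D, c) = -8 + c
y(u, v) = -8 + v
X(S) = 1/(-5 + S)
X(0)*O - (P(45, 8) + y(-29, 45)) = -16/(-5 + 0) - (8 + (-8 + 45)) = -16/(-5) - (8 + 37) = -⅕*(-16) - 1*45 = 16/5 - 45 = -209/5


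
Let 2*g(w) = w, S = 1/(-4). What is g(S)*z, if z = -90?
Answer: 45/4 ≈ 11.250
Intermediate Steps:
S = -¼ ≈ -0.25000
g(w) = w/2
g(S)*z = ((½)*(-¼))*(-90) = -⅛*(-90) = 45/4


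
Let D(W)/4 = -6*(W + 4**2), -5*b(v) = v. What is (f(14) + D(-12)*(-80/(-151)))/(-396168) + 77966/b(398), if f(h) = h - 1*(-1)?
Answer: -3886693622045/3968150744 ≈ -979.47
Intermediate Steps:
b(v) = -v/5
f(h) = 1 + h (f(h) = h + 1 = 1 + h)
D(W) = -384 - 24*W (D(W) = 4*(-6*(W + 4**2)) = 4*(-6*(W + 16)) = 4*(-6*(16 + W)) = 4*(-96 - 6*W) = -384 - 24*W)
(f(14) + D(-12)*(-80/(-151)))/(-396168) + 77966/b(398) = ((1 + 14) + (-384 - 24*(-12))*(-80/(-151)))/(-396168) + 77966/((-1/5*398)) = (15 + (-384 + 288)*(-80*(-1/151)))*(-1/396168) + 77966/(-398/5) = (15 - 96*80/151)*(-1/396168) + 77966*(-5/398) = (15 - 7680/151)*(-1/396168) - 194915/199 = -5415/151*(-1/396168) - 194915/199 = 1805/19940456 - 194915/199 = -3886693622045/3968150744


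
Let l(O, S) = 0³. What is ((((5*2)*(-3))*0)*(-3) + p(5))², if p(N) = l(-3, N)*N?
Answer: 0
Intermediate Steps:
l(O, S) = 0
p(N) = 0 (p(N) = 0*N = 0)
((((5*2)*(-3))*0)*(-3) + p(5))² = ((((5*2)*(-3))*0)*(-3) + 0)² = (((10*(-3))*0)*(-3) + 0)² = (-30*0*(-3) + 0)² = (0*(-3) + 0)² = (0 + 0)² = 0² = 0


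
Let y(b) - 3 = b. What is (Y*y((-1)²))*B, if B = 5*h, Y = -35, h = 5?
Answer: -3500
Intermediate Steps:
y(b) = 3 + b
B = 25 (B = 5*5 = 25)
(Y*y((-1)²))*B = -35*(3 + (-1)²)*25 = -35*(3 + 1)*25 = -35*4*25 = -140*25 = -3500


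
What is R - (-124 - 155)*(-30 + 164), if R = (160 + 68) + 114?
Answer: 37728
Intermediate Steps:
R = 342 (R = 228 + 114 = 342)
R - (-124 - 155)*(-30 + 164) = 342 - (-124 - 155)*(-30 + 164) = 342 - (-279)*134 = 342 - 1*(-37386) = 342 + 37386 = 37728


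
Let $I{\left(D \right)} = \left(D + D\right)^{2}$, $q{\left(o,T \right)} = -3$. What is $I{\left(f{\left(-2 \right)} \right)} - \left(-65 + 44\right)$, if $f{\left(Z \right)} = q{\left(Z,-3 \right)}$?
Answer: $57$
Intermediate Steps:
$f{\left(Z \right)} = -3$
$I{\left(D \right)} = 4 D^{2}$ ($I{\left(D \right)} = \left(2 D\right)^{2} = 4 D^{2}$)
$I{\left(f{\left(-2 \right)} \right)} - \left(-65 + 44\right) = 4 \left(-3\right)^{2} - \left(-65 + 44\right) = 4 \cdot 9 - -21 = 36 + 21 = 57$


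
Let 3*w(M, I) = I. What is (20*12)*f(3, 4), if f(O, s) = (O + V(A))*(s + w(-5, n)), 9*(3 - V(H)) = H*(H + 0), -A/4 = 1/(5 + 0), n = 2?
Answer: 298816/45 ≈ 6640.4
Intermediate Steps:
w(M, I) = I/3
A = -⅘ (A = -4/(5 + 0) = -4/5 = -4*⅕ = -⅘ ≈ -0.80000)
V(H) = 3 - H²/9 (V(H) = 3 - H*(H + 0)/9 = 3 - H*H/9 = 3 - H²/9)
f(O, s) = (⅔ + s)*(659/225 + O) (f(O, s) = (O + (3 - (-⅘)²/9))*(s + (⅓)*2) = (O + (3 - ⅑*16/25))*(s + ⅔) = (O + (3 - 16/225))*(⅔ + s) = (O + 659/225)*(⅔ + s) = (659/225 + O)*(⅔ + s) = (⅔ + s)*(659/225 + O))
(20*12)*f(3, 4) = (20*12)*(1318/675 + (⅔)*3 + (659/225)*4 + 3*4) = 240*(1318/675 + 2 + 2636/225 + 12) = 240*(18676/675) = 298816/45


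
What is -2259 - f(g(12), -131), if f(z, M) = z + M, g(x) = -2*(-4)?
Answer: -2136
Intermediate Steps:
g(x) = 8
f(z, M) = M + z
-2259 - f(g(12), -131) = -2259 - (-131 + 8) = -2259 - 1*(-123) = -2259 + 123 = -2136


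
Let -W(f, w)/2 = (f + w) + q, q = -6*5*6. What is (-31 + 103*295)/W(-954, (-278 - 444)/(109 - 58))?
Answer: 774027/58556 ≈ 13.219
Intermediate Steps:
q = -180 (q = -30*6 = -180)
W(f, w) = 360 - 2*f - 2*w (W(f, w) = -2*((f + w) - 180) = -2*(-180 + f + w) = 360 - 2*f - 2*w)
(-31 + 103*295)/W(-954, (-278 - 444)/(109 - 58)) = (-31 + 103*295)/(360 - 2*(-954) - 2*(-278 - 444)/(109 - 58)) = (-31 + 30385)/(360 + 1908 - (-1444)/51) = 30354/(360 + 1908 - (-1444)/51) = 30354/(360 + 1908 - 2*(-722/51)) = 30354/(360 + 1908 + 1444/51) = 30354/(117112/51) = 30354*(51/117112) = 774027/58556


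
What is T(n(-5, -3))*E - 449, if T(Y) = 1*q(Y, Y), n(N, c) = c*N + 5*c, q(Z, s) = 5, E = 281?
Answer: 956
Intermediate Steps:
n(N, c) = 5*c + N*c (n(N, c) = N*c + 5*c = 5*c + N*c)
T(Y) = 5 (T(Y) = 1*5 = 5)
T(n(-5, -3))*E - 449 = 5*281 - 449 = 1405 - 449 = 956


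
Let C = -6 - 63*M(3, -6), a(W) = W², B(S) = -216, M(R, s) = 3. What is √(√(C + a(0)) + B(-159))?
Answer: √(-216 + I*√195) ≈ 0.47482 + 14.705*I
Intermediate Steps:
C = -195 (C = -6 - 63*3 = -6 - 189 = -195)
√(√(C + a(0)) + B(-159)) = √(√(-195 + 0²) - 216) = √(√(-195 + 0) - 216) = √(√(-195) - 216) = √(I*√195 - 216) = √(-216 + I*√195)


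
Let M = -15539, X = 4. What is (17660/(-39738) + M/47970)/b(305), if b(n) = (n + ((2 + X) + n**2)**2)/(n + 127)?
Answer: -23815268/620972339029445 ≈ -3.8352e-8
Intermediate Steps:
b(n) = (n + (6 + n**2)**2)/(127 + n) (b(n) = (n + ((2 + 4) + n**2)**2)/(n + 127) = (n + (6 + n**2)**2)/(127 + n))
(17660/(-39738) + M/47970)/b(305) = (17660/(-39738) - 15539/47970)/(((305 + (6 + 305**2)**2)/(127 + 305))) = (17660*(-1/39738) - 15539*1/47970)/(((305 + (6 + 93025)**2)/432)) = (-8830/19869 - 379/1170)/(((305 + 93031**2)/432)) = -5953817*432/(305 + 8654766961)/7748910 = -5953817/(7748910*((1/432)*8654767266)) = -5953817/(7748910*1442461211/72) = -5953817/7748910*72/1442461211 = -23815268/620972339029445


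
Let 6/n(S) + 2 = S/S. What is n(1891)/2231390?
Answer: -3/1115695 ≈ -2.6889e-6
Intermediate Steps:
n(S) = -6 (n(S) = 6/(-2 + S/S) = 6/(-2 + 1) = 6/(-1) = 6*(-1) = -6)
n(1891)/2231390 = -6/2231390 = -6*1/2231390 = -3/1115695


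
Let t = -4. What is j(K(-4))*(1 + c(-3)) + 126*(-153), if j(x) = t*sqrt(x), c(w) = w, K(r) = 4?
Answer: -19262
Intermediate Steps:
j(x) = -4*sqrt(x)
j(K(-4))*(1 + c(-3)) + 126*(-153) = (-4*sqrt(4))*(1 - 3) + 126*(-153) = -4*2*(-2) - 19278 = -8*(-2) - 19278 = 16 - 19278 = -19262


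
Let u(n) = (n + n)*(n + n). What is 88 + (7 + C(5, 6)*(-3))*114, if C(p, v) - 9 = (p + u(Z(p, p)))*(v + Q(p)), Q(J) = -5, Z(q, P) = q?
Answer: -38102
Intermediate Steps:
u(n) = 4*n**2 (u(n) = (2*n)*(2*n) = 4*n**2)
C(p, v) = 9 + (-5 + v)*(p + 4*p**2) (C(p, v) = 9 + (p + 4*p**2)*(v - 5) = 9 + (p + 4*p**2)*(-5 + v) = 9 + (-5 + v)*(p + 4*p**2))
88 + (7 + C(5, 6)*(-3))*114 = 88 + (7 + (9 - 20*5**2 - 5*5 + 5*6 + 4*6*5**2)*(-3))*114 = 88 + (7 + (9 - 20*25 - 25 + 30 + 4*6*25)*(-3))*114 = 88 + (7 + (9 - 500 - 25 + 30 + 600)*(-3))*114 = 88 + (7 + 114*(-3))*114 = 88 + (7 - 342)*114 = 88 - 335*114 = 88 - 38190 = -38102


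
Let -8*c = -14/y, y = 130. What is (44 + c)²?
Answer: 523814769/270400 ≈ 1937.2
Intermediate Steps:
c = 7/520 (c = -(-7)/(4*130) = -⅛*(-7/65) = 7/520 ≈ 0.013462)
(44 + c)² = (44 + 7/520)² = (22887/520)² = 523814769/270400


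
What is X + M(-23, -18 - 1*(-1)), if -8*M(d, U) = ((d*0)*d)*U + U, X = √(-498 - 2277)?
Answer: 17/8 + 5*I*√111 ≈ 2.125 + 52.678*I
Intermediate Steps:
X = 5*I*√111 (X = √(-2775) = 5*I*√111 ≈ 52.678*I)
M(d, U) = -U/8 (M(d, U) = -(((d*0)*d)*U + U)/8 = -((0*d)*U + U)/8 = -(0*U + U)/8 = -(0 + U)/8 = -U/8)
X + M(-23, -18 - 1*(-1)) = 5*I*√111 - (-18 - 1*(-1))/8 = 5*I*√111 - (-18 + 1)/8 = 5*I*√111 - ⅛*(-17) = 5*I*√111 + 17/8 = 17/8 + 5*I*√111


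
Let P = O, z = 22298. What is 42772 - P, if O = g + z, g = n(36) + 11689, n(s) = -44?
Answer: 8829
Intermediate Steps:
g = 11645 (g = -44 + 11689 = 11645)
O = 33943 (O = 11645 + 22298 = 33943)
P = 33943
42772 - P = 42772 - 1*33943 = 42772 - 33943 = 8829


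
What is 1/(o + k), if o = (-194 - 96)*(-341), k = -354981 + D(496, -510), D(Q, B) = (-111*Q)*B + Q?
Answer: 1/27822965 ≈ 3.5942e-8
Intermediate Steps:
D(Q, B) = Q - 111*B*Q (D(Q, B) = -111*B*Q + Q = Q - 111*B*Q)
k = 27724075 (k = -354981 + 496*(1 - 111*(-510)) = -354981 + 496*(1 + 56610) = -354981 + 496*56611 = -354981 + 28079056 = 27724075)
o = 98890 (o = -290*(-341) = 98890)
1/(o + k) = 1/(98890 + 27724075) = 1/27822965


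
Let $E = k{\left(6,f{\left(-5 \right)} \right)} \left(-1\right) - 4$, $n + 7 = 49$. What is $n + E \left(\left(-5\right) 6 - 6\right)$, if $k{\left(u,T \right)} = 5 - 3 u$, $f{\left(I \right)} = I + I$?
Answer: $-282$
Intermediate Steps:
$f{\left(I \right)} = 2 I$
$n = 42$ ($n = -7 + 49 = 42$)
$E = 9$ ($E = \left(5 - 18\right) \left(-1\right) - 4 = \left(-13\right) \left(-1\right) - 4 = 13 - 4 = 9$)
$n + E \left(\left(-5\right) 6 - 6\right) = 42 + 9 \left(\left(-5\right) 6 - 6\right) = 42 + 9 \left(-30 - 6\right) = 42 + 9 \left(-36\right) = 42 - 324 = -282$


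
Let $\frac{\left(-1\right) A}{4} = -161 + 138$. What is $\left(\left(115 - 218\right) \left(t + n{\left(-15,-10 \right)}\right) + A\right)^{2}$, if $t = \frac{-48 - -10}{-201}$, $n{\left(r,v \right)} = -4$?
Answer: $\frac{9484812100}{40401} \approx 2.3477 \cdot 10^{5}$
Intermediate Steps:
$t = \frac{38}{201}$ ($t = \left(-48 + 10\right) \left(- \frac{1}{201}\right) = \left(-38\right) \left(- \frac{1}{201}\right) = \frac{38}{201} \approx 0.18905$)
$A = 92$ ($A = - 4 \left(-161 + 138\right) = \left(-4\right) \left(-23\right) = 92$)
$\left(\left(115 - 218\right) \left(t + n{\left(-15,-10 \right)}\right) + A\right)^{2} = \left(\left(115 - 218\right) \left(\frac{38}{201} - 4\right) + 92\right)^{2} = \left(\left(-103\right) \left(- \frac{766}{201}\right) + 92\right)^{2} = \left(\frac{78898}{201} + 92\right)^{2} = \left(\frac{97390}{201}\right)^{2} = \frac{9484812100}{40401}$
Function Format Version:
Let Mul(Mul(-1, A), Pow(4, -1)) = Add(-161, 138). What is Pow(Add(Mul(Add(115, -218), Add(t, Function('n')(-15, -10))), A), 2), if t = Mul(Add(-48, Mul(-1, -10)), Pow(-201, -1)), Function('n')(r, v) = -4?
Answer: Rational(9484812100, 40401) ≈ 2.3477e+5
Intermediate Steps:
t = Rational(38, 201) (t = Mul(Add(-48, 10), Rational(-1, 201)) = Mul(-38, Rational(-1, 201)) = Rational(38, 201) ≈ 0.18905)
A = 92 (A = Mul(-4, Add(-161, 138)) = Mul(-4, -23) = 92)
Pow(Add(Mul(Add(115, -218), Add(t, Function('n')(-15, -10))), A), 2) = Pow(Add(Mul(Add(115, -218), Add(Rational(38, 201), -4)), 92), 2) = Pow(Add(Mul(-103, Rational(-766, 201)), 92), 2) = Pow(Add(Rational(78898, 201), 92), 2) = Pow(Rational(97390, 201), 2) = Rational(9484812100, 40401)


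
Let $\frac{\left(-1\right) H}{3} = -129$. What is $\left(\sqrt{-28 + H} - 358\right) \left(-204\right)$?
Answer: $73032 - 204 \sqrt{359} \approx 69167.0$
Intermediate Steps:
$H = 387$ ($H = \left(-3\right) \left(-129\right) = 387$)
$\left(\sqrt{-28 + H} - 358\right) \left(-204\right) = \left(\sqrt{-28 + 387} - 358\right) \left(-204\right) = \left(\sqrt{359} - 358\right) \left(-204\right) = \left(-358 + \sqrt{359}\right) \left(-204\right) = 73032 - 204 \sqrt{359}$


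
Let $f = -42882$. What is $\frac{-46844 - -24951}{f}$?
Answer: $\frac{21893}{42882} \approx 0.51054$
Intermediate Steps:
$\frac{-46844 - -24951}{f} = \frac{-46844 - -24951}{-42882} = \left(-46844 + 24951\right) \left(- \frac{1}{42882}\right) = \left(-21893\right) \left(- \frac{1}{42882}\right) = \frac{21893}{42882}$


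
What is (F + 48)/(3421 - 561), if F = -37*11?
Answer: -359/2860 ≈ -0.12552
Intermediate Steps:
F = -407
(F + 48)/(3421 - 561) = (-407 + 48)/(3421 - 561) = -359/2860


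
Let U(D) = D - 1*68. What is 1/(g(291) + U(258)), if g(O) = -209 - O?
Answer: -1/310 ≈ -0.0032258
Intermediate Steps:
U(D) = -68 + D (U(D) = D - 68 = -68 + D)
1/(g(291) + U(258)) = 1/((-209 - 1*291) + (-68 + 258)) = 1/((-209 - 291) + 190) = 1/(-500 + 190) = 1/(-310) = -1/310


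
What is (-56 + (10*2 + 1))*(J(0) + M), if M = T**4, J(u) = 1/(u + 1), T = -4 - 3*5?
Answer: -4561270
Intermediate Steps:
T = -19 (T = -4 - 15 = -19)
J(u) = 1/(1 + u)
M = 130321 (M = (-19)**4 = 130321)
(-56 + (10*2 + 1))*(J(0) + M) = (-56 + (10*2 + 1))*(1/(1 + 0) + 130321) = (-56 + (20 + 1))*(1/1 + 130321) = (-56 + 21)*(1 + 130321) = -35*130322 = -4561270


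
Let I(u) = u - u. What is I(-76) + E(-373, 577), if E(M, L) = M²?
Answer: 139129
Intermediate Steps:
I(u) = 0
I(-76) + E(-373, 577) = 0 + (-373)² = 0 + 139129 = 139129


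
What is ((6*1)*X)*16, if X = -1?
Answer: -96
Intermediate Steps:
((6*1)*X)*16 = ((6*1)*(-1))*16 = (6*(-1))*16 = -6*16 = -96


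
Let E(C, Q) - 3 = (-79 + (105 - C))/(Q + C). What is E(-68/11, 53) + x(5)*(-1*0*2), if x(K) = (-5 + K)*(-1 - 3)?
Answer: 1899/515 ≈ 3.6874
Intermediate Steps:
x(K) = 20 - 4*K (x(K) = (-5 + K)*(-4) = 20 - 4*K)
E(C, Q) = 3 + (26 - C)/(C + Q) (E(C, Q) = 3 + (-79 + (105 - C))/(Q + C) = 3 + (26 - C)/(C + Q))
E(-68/11, 53) + x(5)*(-1*0*2) = (26 + 2*(-68/11) + 3*53)/(-68/11 + 53) + (20 - 4*5)*(-1*0*2) = (26 + 2*(-68*1/11) + 159)/(-68*1/11 + 53) + (20 - 20)*(0*2) = (26 + 2*(-68/11) + 159)/(-68/11 + 53) + 0*0 = (26 - 136/11 + 159)/(515/11) + 0 = (11/515)*(1899/11) + 0 = 1899/515 + 0 = 1899/515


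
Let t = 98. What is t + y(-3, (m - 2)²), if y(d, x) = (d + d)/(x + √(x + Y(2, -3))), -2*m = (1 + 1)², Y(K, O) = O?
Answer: 7906/81 + 2*√13/81 ≈ 97.694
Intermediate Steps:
m = -2 (m = -(1 + 1)²/2 = -½*2² = -½*4 = -2)
y(d, x) = 2*d/(x + √(-3 + x)) (y(d, x) = (d + d)/(x + √(x - 3)) = (2*d)/(x + √(-3 + x)) = 2*d/(x + √(-3 + x)))
t + y(-3, (m - 2)²) = 98 + 2*(-3)/((-2 - 2)² + √(-3 + (-2 - 2)²)) = 98 + 2*(-3)/((-4)² + √(-3 + (-4)²)) = 98 + 2*(-3)/(16 + √(-3 + 16)) = 98 + 2*(-3)/(16 + √13) = 98 - 6/(16 + √13)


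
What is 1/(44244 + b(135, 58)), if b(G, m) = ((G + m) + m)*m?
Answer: 1/58802 ≈ 1.7006e-5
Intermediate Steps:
b(G, m) = m*(G + 2*m) (b(G, m) = (G + 2*m)*m = m*(G + 2*m))
1/(44244 + b(135, 58)) = 1/(44244 + 58*(135 + 2*58)) = 1/(44244 + 58*(135 + 116)) = 1/(44244 + 58*251) = 1/(44244 + 14558) = 1/58802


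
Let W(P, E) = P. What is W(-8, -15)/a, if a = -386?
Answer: 4/193 ≈ 0.020725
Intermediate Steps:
W(-8, -15)/a = -8/(-386) = -8*(-1/386) = 4/193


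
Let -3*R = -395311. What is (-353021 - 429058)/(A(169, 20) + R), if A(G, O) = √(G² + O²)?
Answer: -927493294707/156270526072 + 7038711*√28961/156270526072 ≈ -5.9275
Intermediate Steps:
R = 395311/3 (R = -⅓*(-395311) = 395311/3 ≈ 1.3177e+5)
(-353021 - 429058)/(A(169, 20) + R) = (-353021 - 429058)/(√(169² + 20²) + 395311/3) = -782079/(√(28561 + 400) + 395311/3) = -782079/(√28961 + 395311/3) = -782079/(395311/3 + √28961)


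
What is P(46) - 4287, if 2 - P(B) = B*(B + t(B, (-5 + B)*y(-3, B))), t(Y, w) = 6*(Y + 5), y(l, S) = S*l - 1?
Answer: -20477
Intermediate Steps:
y(l, S) = -1 + S*l
t(Y, w) = 30 + 6*Y (t(Y, w) = 6*(5 + Y) = 30 + 6*Y)
P(B) = 2 - B*(30 + 7*B) (P(B) = 2 - B*(B + (30 + 6*B)) = 2 - B*(30 + 7*B))
P(46) - 4287 = (2 - 30*46 - 7*46**2) - 4287 = (2 - 1380 - 7*2116) - 4287 = (2 - 1380 - 14812) - 4287 = -16190 - 4287 = -20477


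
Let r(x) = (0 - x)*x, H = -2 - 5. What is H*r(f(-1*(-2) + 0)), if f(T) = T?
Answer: 28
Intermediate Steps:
H = -7
r(x) = -x² (r(x) = (-x)*x = -x²)
H*r(f(-1*(-2) + 0)) = -(-7)*(-1*(-2) + 0)² = -(-7)*(2 + 0)² = -(-7)*2² = -(-7)*4 = -7*(-4) = 28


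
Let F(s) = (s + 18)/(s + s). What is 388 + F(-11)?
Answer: 8529/22 ≈ 387.68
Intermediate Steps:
F(s) = (18 + s)/(2*s) (F(s) = (18 + s)/((2*s)) = (18 + s)*(1/(2*s)) = (18 + s)/(2*s))
388 + F(-11) = 388 + (½)*(18 - 11)/(-11) = 388 + (½)*(-1/11)*7 = 388 - 7/22 = 8529/22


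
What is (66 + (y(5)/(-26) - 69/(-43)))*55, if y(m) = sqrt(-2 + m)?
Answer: 159885/43 - 55*sqrt(3)/26 ≈ 3714.6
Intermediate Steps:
(66 + (y(5)/(-26) - 69/(-43)))*55 = (66 + (sqrt(-2 + 5)/(-26) - 69/(-43)))*55 = (66 + (sqrt(3)*(-1/26) - 69*(-1/43)))*55 = (66 + (-sqrt(3)/26 + 69/43))*55 = (66 + (69/43 - sqrt(3)/26))*55 = (2907/43 - sqrt(3)/26)*55 = 159885/43 - 55*sqrt(3)/26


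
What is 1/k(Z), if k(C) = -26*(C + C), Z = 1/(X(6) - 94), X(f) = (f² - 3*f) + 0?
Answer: 19/13 ≈ 1.4615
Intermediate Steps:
X(f) = f² - 3*f
Z = -1/76 (Z = 1/(6*(-3 + 6) - 94) = 1/(6*3 - 94) = 1/(18 - 94) = 1/(-76) = -1/76 ≈ -0.013158)
k(C) = -52*C
1/k(Z) = 1/(-52*(-1/76)) = 1/(13/19) = 19/13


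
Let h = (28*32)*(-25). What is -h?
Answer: 22400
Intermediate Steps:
h = -22400 (h = 896*(-25) = -22400)
-h = -1*(-22400) = 22400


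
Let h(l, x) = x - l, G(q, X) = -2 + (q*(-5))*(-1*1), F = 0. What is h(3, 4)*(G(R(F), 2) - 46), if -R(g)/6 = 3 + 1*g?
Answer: -138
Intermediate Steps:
R(g) = -18 - 6*g (R(g) = -6*(3 + 1*g) = -6*(3 + g) = -18 - 6*g)
G(q, X) = -2 + 5*q (G(q, X) = -2 - 5*q*(-1) = -2 + 5*q)
h(3, 4)*(G(R(F), 2) - 46) = (4 - 1*3)*((-2 + 5*(-18 - 6*0)) - 46) = (4 - 3)*((-2 + 5*(-18 + 0)) - 46) = 1*((-2 + 5*(-18)) - 46) = 1*((-2 - 90) - 46) = 1*(-92 - 46) = 1*(-138) = -138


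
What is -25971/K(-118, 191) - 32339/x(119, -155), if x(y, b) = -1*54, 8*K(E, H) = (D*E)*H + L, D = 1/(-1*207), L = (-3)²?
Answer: -1533326765/1317654 ≈ -1163.7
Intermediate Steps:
L = 9
D = -1/207 (D = 1/(-207) = -1/207 ≈ -0.0048309)
K(E, H) = 9/8 - E*H/1656 (K(E, H) = ((-E/207)*H + 9)/8 = (-E*H/207 + 9)/8 = (9 - E*H/207)/8 = 9/8 - E*H/1656)
x(y, b) = -54
-25971/K(-118, 191) - 32339/x(119, -155) = -25971/(9/8 - 1/1656*(-118)*191) - 32339/(-54) = -25971/(9/8 + 11269/828) - 32339*(-1/54) = -25971/24401/1656 + 32339/54 = -25971*1656/24401 + 32339/54 = -43007976/24401 + 32339/54 = -1533326765/1317654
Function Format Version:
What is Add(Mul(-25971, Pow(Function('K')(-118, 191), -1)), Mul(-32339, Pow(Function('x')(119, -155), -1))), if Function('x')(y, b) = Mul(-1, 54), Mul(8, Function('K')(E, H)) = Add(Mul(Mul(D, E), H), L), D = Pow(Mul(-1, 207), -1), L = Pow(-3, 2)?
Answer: Rational(-1533326765, 1317654) ≈ -1163.7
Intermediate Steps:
L = 9
D = Rational(-1, 207) (D = Pow(-207, -1) = Rational(-1, 207) ≈ -0.0048309)
Function('K')(E, H) = Add(Rational(9, 8), Mul(Rational(-1, 1656), E, H)) (Function('K')(E, H) = Mul(Rational(1, 8), Add(Mul(Mul(Rational(-1, 207), E), H), 9)) = Mul(Rational(1, 8), Add(Mul(Rational(-1, 207), E, H), 9)) = Mul(Rational(1, 8), Add(9, Mul(Rational(-1, 207), E, H))) = Add(Rational(9, 8), Mul(Rational(-1, 1656), E, H)))
Function('x')(y, b) = -54
Add(Mul(-25971, Pow(Function('K')(-118, 191), -1)), Mul(-32339, Pow(Function('x')(119, -155), -1))) = Add(Mul(-25971, Pow(Add(Rational(9, 8), Mul(Rational(-1, 1656), -118, 191)), -1)), Mul(-32339, Pow(-54, -1))) = Add(Mul(-25971, Pow(Add(Rational(9, 8), Rational(11269, 828)), -1)), Mul(-32339, Rational(-1, 54))) = Add(Mul(-25971, Pow(Rational(24401, 1656), -1)), Rational(32339, 54)) = Add(Mul(-25971, Rational(1656, 24401)), Rational(32339, 54)) = Add(Rational(-43007976, 24401), Rational(32339, 54)) = Rational(-1533326765, 1317654)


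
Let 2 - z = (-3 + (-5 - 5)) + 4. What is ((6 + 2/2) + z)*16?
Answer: 288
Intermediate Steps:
z = 11 (z = 2 - ((-3 + (-5 - 5)) + 4) = 2 - ((-3 - 10) + 4) = 2 - (-13 + 4) = 2 - 1*(-9) = 2 + 9 = 11)
((6 + 2/2) + z)*16 = ((6 + 2/2) + 11)*16 = ((6 + 2*(1/2)) + 11)*16 = ((6 + 1) + 11)*16 = (7 + 11)*16 = 18*16 = 288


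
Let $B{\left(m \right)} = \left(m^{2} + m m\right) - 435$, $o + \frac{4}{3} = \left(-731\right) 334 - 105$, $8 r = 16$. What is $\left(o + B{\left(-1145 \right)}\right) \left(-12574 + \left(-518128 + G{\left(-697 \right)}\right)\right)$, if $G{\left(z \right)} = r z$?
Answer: $- \frac{3794942726144}{3} \approx -1.265 \cdot 10^{12}$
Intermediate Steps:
$r = 2$ ($r = \frac{1}{8} \cdot 16 = 2$)
$o = - \frac{732781}{3}$ ($o = - \frac{4}{3} - 244259 = - \frac{732781}{3} \approx -2.4426 \cdot 10^{5}$)
$G{\left(z \right)} = 2 z$
$B{\left(m \right)} = -435 + 2 m^{2}$ ($B{\left(m \right)} = \left(m^{2} + m^{2}\right) - 435 = 2 m^{2} - 435 = -435 + 2 m^{2}$)
$\left(o + B{\left(-1145 \right)}\right) \left(-12574 + \left(-518128 + G{\left(-697 \right)}\right)\right) = \left(- \frac{732781}{3} - \left(435 - 2 \left(-1145\right)^{2}\right)\right) \left(-12574 + \left(-518128 + 2 \left(-697\right)\right)\right) = \left(- \frac{732781}{3} + \left(-435 + 2 \cdot 1311025\right)\right) \left(-12574 - 519522\right) = \left(- \frac{732781}{3} + \left(-435 + 2622050\right)\right) \left(-12574 - 519522\right) = \left(- \frac{732781}{3} + 2621615\right) \left(-532096\right) = \frac{7132064}{3} \left(-532096\right) = - \frac{3794942726144}{3}$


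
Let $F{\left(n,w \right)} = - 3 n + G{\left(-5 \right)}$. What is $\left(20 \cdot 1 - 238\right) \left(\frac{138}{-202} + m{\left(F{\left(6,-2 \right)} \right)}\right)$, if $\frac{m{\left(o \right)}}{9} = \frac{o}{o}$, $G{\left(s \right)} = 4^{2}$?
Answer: $- \frac{183120}{101} \approx -1813.1$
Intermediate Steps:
$G{\left(s \right)} = 16$
$F{\left(n,w \right)} = 16 - 3 n$ ($F{\left(n,w \right)} = - 3 n + 16 = 16 - 3 n$)
$m{\left(o \right)} = 9$ ($m{\left(o \right)} = 9 \frac{o}{o} = 9 \cdot 1 = 9$)
$\left(20 \cdot 1 - 238\right) \left(\frac{138}{-202} + m{\left(F{\left(6,-2 \right)} \right)}\right) = \left(20 \cdot 1 - 238\right) \left(\frac{138}{-202} + 9\right) = \left(20 - 238\right) \left(138 \left(- \frac{1}{202}\right) + 9\right) = - 218 \left(- \frac{69}{101} + 9\right) = \left(-218\right) \frac{840}{101} = - \frac{183120}{101}$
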